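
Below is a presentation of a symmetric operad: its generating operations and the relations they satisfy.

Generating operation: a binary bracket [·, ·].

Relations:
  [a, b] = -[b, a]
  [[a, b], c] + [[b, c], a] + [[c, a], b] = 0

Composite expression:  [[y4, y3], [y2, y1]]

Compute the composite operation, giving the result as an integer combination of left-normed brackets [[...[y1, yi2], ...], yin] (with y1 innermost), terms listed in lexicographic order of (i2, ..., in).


Expand each bracket as ab - ba; the y1-initial words give the coefficients.
Composite bracket: [[y4, y3], [y2, y1]]
The bracket unfolds into 8 signed words via [a, b] = ab - ba (2^3 = 8).
Only words starting with y1 matter:
  from y1y2y3y4, sign -1: term -[[[y1, y2], y3], y4]
  from y1y2y4y3, sign +1: term +[[[y1, y2], y4], y3]

-[[[y1, y2], y3], y4] + [[[y1, y2], y4], y3]


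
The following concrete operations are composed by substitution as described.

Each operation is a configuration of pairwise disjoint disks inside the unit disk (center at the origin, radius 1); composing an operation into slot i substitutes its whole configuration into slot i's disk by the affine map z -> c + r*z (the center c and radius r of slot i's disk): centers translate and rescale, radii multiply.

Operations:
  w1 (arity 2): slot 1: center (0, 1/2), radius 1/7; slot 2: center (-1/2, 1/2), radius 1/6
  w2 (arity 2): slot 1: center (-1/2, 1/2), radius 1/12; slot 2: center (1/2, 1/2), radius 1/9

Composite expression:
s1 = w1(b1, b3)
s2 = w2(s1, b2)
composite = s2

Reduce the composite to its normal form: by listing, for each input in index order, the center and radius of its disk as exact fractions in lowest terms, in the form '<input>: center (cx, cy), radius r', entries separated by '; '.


b1: center (-1/2, 13/24), radius 1/84; b2: center (1/2, 1/2), radius 1/9; b3: center (-13/24, 13/24), radius 1/72

Follow each b-input down from w2: c' goes to c + r*c', radius to r*r'.
input b1: composing its 2 substitution steps yields center (-1/2, 13/24), radius 1/84
input b3: composing its 2 substitution steps yields center (-13/24, 13/24), radius 1/72
input b2: composing its 1 substitution step yields center (1/2, 1/2), radius 1/9


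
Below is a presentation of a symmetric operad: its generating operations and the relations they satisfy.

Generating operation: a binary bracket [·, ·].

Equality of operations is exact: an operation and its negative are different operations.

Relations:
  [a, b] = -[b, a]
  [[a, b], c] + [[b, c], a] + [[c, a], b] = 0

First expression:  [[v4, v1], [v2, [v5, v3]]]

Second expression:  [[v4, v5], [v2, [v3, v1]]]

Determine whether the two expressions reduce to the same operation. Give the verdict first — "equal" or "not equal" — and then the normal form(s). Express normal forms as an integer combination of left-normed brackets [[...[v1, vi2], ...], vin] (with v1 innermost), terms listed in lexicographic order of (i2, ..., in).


not equal; first: [[[[v1, v4], v2], v3], v5] - [[[[v1, v4], v2], v5], v3] - [[[[v1, v4], v3], v5], v2] + [[[[v1, v4], v5], v3], v2]; second: -[[[[v1, v3], v2], v4], v5] + [[[[v1, v3], v2], v5], v4]

The first composite normalizes to [[[[v1, v4], v2], v3], v5] - [[[[v1, v4], v2], v5], v3] - [[[[v1, v4], v3], v5], v2] + [[[[v1, v4], v5], v3], v2]
The second composite normalizes to -[[[[v1, v3], v2], v4], v5] + [[[[v1, v3], v2], v5], v4]
No match — not equal.


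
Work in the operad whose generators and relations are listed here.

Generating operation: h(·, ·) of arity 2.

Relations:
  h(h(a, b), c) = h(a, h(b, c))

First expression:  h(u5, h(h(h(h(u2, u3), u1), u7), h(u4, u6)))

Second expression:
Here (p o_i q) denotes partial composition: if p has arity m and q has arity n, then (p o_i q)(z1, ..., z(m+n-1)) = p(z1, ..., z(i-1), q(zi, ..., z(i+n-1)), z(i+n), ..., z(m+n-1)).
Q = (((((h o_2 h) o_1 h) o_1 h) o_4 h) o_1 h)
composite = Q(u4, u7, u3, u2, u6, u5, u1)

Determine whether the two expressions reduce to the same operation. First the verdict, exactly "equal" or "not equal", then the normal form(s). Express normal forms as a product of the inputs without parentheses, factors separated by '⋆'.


The first expression, normalized: u5 ⋆ u2 ⋆ u3 ⋆ u1 ⋆ u7 ⋆ u4 ⋆ u6
The second expression, normalized: u4 ⋆ u7 ⋆ u3 ⋆ u2 ⋆ u6 ⋆ u5 ⋆ u1
Different reductions; not equal.

not equal — first u5 ⋆ u2 ⋆ u3 ⋆ u1 ⋆ u7 ⋆ u4 ⋆ u6, second u4 ⋆ u7 ⋆ u3 ⋆ u2 ⋆ u6 ⋆ u5 ⋆ u1


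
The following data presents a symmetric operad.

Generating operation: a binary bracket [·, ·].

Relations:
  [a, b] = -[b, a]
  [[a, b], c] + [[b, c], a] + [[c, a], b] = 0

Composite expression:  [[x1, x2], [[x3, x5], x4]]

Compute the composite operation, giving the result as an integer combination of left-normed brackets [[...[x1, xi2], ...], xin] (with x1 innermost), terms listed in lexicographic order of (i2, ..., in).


[[[[x1, x2], x3], x5], x4] - [[[[x1, x2], x4], x3], x5] + [[[[x1, x2], x4], x5], x3] - [[[[x1, x2], x5], x3], x4]

Left-normed coefficients sit on the x1-initial expansion words.
Composite bracket: [[x1, x2], [[x3, x5], x4]]
The bracket unfolds into 16 signed words via [a, b] = ab - ba (2^4 = 16).
Collect the words opening with x1:
  from x1x2x3x5x4, sign +1: term +[[[[x1, x2], x3], x5], x4]
  from x1x2x4x3x5, sign -1: term -[[[[x1, x2], x4], x3], x5]
  from x1x2x4x5x3, sign +1: term +[[[[x1, x2], x4], x5], x3]
  from x1x2x5x3x4, sign -1: term -[[[[x1, x2], x5], x3], x4]


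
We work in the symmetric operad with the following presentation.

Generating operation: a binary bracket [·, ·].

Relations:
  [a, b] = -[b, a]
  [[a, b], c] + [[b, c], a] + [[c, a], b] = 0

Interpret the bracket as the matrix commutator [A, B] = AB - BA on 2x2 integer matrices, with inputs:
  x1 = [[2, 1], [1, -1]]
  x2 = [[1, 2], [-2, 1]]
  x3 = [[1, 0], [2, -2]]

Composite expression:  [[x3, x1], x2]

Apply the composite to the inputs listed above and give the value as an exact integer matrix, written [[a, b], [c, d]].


[[-12, -8], [-8, 12]]


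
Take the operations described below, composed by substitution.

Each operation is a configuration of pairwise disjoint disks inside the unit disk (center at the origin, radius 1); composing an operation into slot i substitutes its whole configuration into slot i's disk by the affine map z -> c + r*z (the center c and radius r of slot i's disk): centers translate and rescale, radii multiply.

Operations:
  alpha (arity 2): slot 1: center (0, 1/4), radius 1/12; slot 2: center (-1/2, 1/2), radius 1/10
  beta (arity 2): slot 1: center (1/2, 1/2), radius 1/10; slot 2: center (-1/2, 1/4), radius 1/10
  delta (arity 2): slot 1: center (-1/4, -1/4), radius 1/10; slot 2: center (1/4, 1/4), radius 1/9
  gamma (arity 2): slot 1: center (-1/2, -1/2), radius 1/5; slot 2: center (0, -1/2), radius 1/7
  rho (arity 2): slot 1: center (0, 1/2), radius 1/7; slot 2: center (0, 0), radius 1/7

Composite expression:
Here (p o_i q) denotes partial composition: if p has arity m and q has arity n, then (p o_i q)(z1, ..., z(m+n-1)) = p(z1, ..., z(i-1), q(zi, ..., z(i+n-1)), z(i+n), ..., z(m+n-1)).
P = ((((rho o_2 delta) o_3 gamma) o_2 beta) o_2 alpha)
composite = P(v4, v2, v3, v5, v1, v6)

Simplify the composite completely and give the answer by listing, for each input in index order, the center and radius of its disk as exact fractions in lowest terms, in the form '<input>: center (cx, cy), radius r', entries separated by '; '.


Each v-disk chains the slot maps above it in rho; radii multiply.
tracing v4 down its 1-map path: center (0, 1/2), radius 1/7
tracing v2 down its 4-map path: center (-1/35, -79/2800), radius 1/8400
tracing v3 down its 4-map path: center (-41/1400, -39/1400), radius 1/7000
tracing v5 down its 3-map path: center (-3/70, -9/280), radius 1/700
tracing v1 down its 3-map path: center (1/36, 1/36), radius 1/315
tracing v6 down its 3-map path: center (1/28, 1/36), radius 1/441

v1: center (1/36, 1/36), radius 1/315; v2: center (-1/35, -79/2800), radius 1/8400; v3: center (-41/1400, -39/1400), radius 1/7000; v4: center (0, 1/2), radius 1/7; v5: center (-3/70, -9/280), radius 1/700; v6: center (1/28, 1/36), radius 1/441


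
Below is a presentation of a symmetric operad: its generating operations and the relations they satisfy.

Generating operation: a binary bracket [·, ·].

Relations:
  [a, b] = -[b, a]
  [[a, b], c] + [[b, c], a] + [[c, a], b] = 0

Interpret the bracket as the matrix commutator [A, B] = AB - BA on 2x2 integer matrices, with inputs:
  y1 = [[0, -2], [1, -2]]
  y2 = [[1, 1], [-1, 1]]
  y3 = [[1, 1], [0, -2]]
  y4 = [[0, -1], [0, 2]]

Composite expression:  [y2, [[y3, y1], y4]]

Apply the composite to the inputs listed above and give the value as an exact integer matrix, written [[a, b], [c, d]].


[y3, y1] = [[1, -8], [-3, -1]]
[[y3, y1], y4] = [[-3, -18], [6, 3]]
[y2, [[y3, y1], y4]] = [[-12, 6], [6, 12]]

[[-12, 6], [6, 12]]


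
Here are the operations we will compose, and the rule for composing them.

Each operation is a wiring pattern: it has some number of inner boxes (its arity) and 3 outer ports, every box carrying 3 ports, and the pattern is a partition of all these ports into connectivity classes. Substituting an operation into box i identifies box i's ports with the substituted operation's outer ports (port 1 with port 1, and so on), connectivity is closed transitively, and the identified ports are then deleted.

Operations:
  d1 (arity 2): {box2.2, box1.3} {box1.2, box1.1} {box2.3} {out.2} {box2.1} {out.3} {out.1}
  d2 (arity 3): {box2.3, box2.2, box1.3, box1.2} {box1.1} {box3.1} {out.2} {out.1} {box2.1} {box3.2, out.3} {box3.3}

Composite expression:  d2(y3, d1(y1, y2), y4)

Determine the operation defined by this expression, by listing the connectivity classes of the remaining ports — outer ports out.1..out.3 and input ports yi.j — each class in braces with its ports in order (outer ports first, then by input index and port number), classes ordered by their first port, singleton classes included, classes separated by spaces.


{out.1} {out.2} {out.3, y4.2} {y1.1, y1.2} {y1.3, y2.2} {y2.1} {y2.3} {y3.1} {y3.2, y3.3} {y4.1} {y4.3}

Substituting into d2 glues patterns; closure does the rest.
composing d1 on (y1, y2), with out.j its own outer ports: {out.1} {out.2} {out.3} {y1.1, y1.2} {y1.3, y2.2} {y2.1} {y2.3}
composing d2 on (y3, y1, y2, y4), with out.j its own outer ports: {out.1} {out.2} {out.3, y4.2} {y1.1, y1.2} {y1.3, y2.2} {y2.1} {y2.3} {y3.1} {y3.2, y3.3} {y4.1} {y4.3}


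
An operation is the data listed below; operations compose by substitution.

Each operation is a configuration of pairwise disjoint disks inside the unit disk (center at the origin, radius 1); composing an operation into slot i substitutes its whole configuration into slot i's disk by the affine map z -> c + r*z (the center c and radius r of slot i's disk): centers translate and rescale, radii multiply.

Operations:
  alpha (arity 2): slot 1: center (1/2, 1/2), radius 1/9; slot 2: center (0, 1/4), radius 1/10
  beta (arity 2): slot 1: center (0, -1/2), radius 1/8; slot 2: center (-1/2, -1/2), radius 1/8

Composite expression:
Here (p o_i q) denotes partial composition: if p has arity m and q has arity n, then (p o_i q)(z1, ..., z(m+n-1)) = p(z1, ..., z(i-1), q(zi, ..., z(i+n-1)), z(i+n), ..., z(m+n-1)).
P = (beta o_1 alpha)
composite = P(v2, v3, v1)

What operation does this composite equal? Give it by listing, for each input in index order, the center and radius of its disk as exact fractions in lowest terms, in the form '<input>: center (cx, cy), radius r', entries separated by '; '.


v1: center (-1/2, -1/2), radius 1/8; v2: center (1/16, -7/16), radius 1/72; v3: center (0, -15/32), radius 1/80

Follow each v-input down from beta: c' goes to c + r*c', radius to r*r'.
input v2: applying the 2 nested substitutions gives center (1/16, -7/16), radius 1/72
input v3: applying the 2 nested substitutions gives center (0, -15/32), radius 1/80
input v1: applying the 1 nested substitution gives center (-1/2, -1/2), radius 1/8


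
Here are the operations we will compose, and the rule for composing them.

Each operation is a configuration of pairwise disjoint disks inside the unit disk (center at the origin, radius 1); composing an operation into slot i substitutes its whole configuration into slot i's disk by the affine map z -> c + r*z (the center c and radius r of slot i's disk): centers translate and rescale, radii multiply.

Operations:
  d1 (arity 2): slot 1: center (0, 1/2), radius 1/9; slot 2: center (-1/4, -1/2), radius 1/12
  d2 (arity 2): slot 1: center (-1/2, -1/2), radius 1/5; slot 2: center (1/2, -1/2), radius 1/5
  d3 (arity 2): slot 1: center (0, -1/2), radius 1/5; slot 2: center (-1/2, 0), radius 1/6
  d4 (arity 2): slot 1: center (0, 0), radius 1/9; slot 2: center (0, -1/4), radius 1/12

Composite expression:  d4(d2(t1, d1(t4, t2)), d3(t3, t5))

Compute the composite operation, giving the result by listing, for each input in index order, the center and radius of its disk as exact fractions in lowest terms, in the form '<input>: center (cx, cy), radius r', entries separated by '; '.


t1: center (-1/18, -1/18), radius 1/45; t2: center (1/20, -1/15), radius 1/540; t3: center (0, -7/24), radius 1/60; t4: center (1/18, -2/45), radius 1/405; t5: center (-1/24, -1/4), radius 1/72


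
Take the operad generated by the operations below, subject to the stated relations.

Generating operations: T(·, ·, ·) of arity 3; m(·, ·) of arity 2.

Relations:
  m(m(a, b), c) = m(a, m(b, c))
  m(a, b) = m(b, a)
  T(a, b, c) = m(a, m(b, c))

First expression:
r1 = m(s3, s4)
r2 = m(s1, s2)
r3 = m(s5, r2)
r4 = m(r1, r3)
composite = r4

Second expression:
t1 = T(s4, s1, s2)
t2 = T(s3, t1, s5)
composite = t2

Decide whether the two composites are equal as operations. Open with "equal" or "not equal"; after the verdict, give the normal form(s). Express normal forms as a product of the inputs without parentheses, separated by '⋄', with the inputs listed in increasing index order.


equal: each reduces to s1 ⋄ s2 ⋄ s3 ⋄ s4 ⋄ s5

In normal form, the first expression is s1 ⋄ s2 ⋄ s3 ⋄ s4 ⋄ s5
In normal form, the second expression is s1 ⋄ s2 ⋄ s3 ⋄ s4 ⋄ s5
Same normal form: equal.


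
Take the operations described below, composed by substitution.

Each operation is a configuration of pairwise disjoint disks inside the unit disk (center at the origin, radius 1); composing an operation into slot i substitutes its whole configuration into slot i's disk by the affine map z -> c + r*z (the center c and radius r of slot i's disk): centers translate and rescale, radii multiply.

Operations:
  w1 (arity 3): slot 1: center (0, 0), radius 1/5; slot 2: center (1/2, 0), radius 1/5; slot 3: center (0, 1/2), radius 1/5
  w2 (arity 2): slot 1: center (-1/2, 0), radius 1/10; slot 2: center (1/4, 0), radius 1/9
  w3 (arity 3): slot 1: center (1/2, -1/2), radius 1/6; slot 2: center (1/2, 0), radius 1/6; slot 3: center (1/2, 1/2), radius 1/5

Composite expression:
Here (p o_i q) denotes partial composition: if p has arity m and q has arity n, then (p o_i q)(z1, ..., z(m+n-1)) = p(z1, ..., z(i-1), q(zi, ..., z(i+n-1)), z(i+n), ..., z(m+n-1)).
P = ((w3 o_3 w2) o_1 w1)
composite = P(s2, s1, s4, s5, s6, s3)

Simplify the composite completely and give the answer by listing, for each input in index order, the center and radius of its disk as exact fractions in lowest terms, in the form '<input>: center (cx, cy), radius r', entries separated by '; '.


s1: center (7/12, -1/2), radius 1/30; s2: center (1/2, -1/2), radius 1/30; s3: center (11/20, 1/2), radius 1/45; s4: center (1/2, -5/12), radius 1/30; s5: center (1/2, 0), radius 1/6; s6: center (2/5, 1/2), radius 1/50


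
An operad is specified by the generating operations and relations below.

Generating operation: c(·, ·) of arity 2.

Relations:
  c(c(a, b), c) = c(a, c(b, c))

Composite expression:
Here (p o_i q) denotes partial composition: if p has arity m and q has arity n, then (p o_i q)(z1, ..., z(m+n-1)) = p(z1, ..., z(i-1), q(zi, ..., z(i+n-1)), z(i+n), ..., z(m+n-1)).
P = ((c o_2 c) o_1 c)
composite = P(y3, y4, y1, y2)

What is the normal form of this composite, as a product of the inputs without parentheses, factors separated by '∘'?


y3 ∘ y4 ∘ y1 ∘ y2

Key point: c is associative — brackets drop, the y-order remains.
c(y3, y4) collapses to y3 ∘ y4
c(y1, y2) collapses to y1 ∘ y2
c(c(y3, y4), c(y1, y2)) collapses to y3 ∘ y4 ∘ y1 ∘ y2


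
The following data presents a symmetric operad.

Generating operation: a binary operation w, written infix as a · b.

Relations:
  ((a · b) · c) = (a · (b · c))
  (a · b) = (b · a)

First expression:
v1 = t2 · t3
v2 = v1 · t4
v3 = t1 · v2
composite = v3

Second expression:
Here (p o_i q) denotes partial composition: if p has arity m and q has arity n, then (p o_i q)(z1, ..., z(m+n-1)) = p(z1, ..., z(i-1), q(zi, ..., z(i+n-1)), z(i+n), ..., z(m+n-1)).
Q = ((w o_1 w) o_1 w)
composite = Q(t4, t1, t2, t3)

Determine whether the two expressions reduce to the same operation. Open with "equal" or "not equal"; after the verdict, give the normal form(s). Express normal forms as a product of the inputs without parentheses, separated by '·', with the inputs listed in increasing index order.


equal: each reduces to t1 · t2 · t3 · t4

Reducing the first expression gives t1 · t2 · t3 · t4
Reducing the second expression gives t1 · t2 · t3 · t4
Same normal form: equal.


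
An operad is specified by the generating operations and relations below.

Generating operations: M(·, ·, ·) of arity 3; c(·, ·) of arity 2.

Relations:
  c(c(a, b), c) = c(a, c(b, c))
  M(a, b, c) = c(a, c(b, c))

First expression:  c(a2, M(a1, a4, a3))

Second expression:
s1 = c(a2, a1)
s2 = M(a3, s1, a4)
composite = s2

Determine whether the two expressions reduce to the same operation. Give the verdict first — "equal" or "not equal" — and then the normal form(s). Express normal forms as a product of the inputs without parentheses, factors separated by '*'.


not equal — first a2 * a1 * a4 * a3, second a3 * a2 * a1 * a4

The first expression, normalized: a2 * a1 * a4 * a3
The second expression, normalized: a3 * a2 * a1 * a4
The normal forms differ: not equal.


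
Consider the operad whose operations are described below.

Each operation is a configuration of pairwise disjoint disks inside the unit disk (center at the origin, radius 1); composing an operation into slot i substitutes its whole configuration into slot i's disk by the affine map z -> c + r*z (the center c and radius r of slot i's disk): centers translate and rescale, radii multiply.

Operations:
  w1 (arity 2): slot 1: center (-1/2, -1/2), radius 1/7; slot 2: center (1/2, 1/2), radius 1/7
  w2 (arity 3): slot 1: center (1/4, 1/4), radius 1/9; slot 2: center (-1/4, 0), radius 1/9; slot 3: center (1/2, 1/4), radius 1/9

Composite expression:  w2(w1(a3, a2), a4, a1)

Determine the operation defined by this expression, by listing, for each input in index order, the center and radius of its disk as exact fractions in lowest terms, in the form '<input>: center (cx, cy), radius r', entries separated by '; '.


a1: center (1/2, 1/4), radius 1/9; a2: center (11/36, 11/36), radius 1/63; a3: center (7/36, 7/36), radius 1/63; a4: center (-1/4, 0), radius 1/9

Only the slot chain above each a matters under w2; compose those maps.
for a3, the 2-step affine chain lands on center (7/36, 7/36), radius 1/63
for a2, the 2-step affine chain lands on center (11/36, 11/36), radius 1/63
for a4, the 1-step affine chain lands on center (-1/4, 0), radius 1/9
for a1, the 1-step affine chain lands on center (1/2, 1/4), radius 1/9


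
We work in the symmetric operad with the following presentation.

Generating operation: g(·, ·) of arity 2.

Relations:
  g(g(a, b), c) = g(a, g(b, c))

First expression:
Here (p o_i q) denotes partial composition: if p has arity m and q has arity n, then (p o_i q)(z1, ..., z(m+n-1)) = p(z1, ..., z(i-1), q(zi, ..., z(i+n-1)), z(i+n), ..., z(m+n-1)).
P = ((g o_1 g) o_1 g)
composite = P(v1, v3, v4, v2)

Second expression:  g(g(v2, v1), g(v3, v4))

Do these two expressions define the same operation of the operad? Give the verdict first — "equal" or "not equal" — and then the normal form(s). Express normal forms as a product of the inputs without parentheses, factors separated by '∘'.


not equal; first: v1 ∘ v3 ∘ v4 ∘ v2; second: v2 ∘ v1 ∘ v3 ∘ v4


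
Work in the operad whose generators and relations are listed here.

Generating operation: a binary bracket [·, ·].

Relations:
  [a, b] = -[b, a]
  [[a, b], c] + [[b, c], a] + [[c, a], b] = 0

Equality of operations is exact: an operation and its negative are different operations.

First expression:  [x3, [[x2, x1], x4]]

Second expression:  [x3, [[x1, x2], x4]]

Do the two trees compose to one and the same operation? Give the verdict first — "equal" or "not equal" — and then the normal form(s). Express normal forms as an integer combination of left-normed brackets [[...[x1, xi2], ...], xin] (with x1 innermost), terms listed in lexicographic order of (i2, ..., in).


Normal form of the first expression: [[[x1, x2], x4], x3]
Normal form of the second expression: -[[[x1, x2], x4], x3]
No match — not equal.

not equal; the first gives [[[x1, x2], x4], x3] and the second -[[[x1, x2], x4], x3]


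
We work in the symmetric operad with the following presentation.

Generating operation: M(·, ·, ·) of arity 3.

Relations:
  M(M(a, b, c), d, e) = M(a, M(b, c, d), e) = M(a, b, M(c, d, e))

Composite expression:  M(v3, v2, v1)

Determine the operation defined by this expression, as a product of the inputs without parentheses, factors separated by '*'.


All parenthesizations of M agree; list the v-inputs left to right.
M(v3, v2, v1) reduces to v3 * v2 * v1

v3 * v2 * v1


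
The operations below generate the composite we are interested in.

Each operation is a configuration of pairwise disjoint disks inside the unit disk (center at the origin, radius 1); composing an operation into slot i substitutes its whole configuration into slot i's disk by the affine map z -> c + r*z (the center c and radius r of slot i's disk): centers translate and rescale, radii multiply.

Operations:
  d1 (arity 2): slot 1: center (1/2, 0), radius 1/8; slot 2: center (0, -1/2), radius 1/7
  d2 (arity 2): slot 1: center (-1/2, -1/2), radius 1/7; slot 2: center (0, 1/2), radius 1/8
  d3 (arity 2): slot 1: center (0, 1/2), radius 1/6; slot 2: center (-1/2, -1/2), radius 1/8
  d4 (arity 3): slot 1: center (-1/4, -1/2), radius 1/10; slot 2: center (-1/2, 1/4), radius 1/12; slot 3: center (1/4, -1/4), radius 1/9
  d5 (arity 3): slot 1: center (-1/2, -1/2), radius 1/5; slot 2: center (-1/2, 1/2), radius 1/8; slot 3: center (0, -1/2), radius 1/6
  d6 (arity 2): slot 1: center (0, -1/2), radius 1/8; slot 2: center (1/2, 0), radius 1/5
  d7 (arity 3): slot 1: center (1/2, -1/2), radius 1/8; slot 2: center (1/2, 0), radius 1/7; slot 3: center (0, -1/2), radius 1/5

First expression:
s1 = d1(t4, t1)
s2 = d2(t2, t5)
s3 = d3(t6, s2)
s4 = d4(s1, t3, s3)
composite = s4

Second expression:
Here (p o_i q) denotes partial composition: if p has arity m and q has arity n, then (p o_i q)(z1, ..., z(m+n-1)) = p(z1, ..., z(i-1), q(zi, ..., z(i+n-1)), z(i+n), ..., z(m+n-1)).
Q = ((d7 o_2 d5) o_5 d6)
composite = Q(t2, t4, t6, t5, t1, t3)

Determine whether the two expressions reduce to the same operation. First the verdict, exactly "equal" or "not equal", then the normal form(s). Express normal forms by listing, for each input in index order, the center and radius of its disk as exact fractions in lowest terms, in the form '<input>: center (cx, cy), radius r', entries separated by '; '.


not equal: they reduce to t1: center (-1/4, -11/20), radius 1/70; t2: center (3/16, -5/16), radius 1/504; t3: center (-1/2, 1/4), radius 1/12; t4: center (-1/5, -1/2), radius 1/80; t5: center (7/36, -43/144), radius 1/576; t6: center (1/4, -7/36), radius 1/54 and t1: center (0, -3/5), radius 1/40; t2: center (1/2, -1/2), radius 1/8; t3: center (1/10, -1/2), radius 1/25; t4: center (3/7, -1/14), radius 1/35; t5: center (1/2, -1/14), radius 1/42; t6: center (3/7, 1/14), radius 1/56

The first expression, normalized: t1: center (-1/4, -11/20), radius 1/70; t2: center (3/16, -5/16), radius 1/504; t3: center (-1/2, 1/4), radius 1/12; t4: center (-1/5, -1/2), radius 1/80; t5: center (7/36, -43/144), radius 1/576; t6: center (1/4, -7/36), radius 1/54
The second expression, normalized: t1: center (0, -3/5), radius 1/40; t2: center (1/2, -1/2), radius 1/8; t3: center (1/10, -1/2), radius 1/25; t4: center (3/7, -1/14), radius 1/35; t5: center (1/2, -1/14), radius 1/42; t6: center (3/7, 1/14), radius 1/56
Distinct normal forms: not equal.


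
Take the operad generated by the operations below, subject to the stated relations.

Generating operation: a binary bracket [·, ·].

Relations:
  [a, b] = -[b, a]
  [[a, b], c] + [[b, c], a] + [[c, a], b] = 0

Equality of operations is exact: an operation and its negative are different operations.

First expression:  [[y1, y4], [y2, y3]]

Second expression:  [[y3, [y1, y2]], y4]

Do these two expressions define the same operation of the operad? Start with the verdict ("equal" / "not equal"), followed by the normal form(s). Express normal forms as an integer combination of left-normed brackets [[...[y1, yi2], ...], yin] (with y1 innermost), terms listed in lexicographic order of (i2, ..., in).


not equal: they reduce to [[[y1, y4], y2], y3] - [[[y1, y4], y3], y2] and -[[[y1, y2], y3], y4]

In normal form, the first expression is [[[y1, y4], y2], y3] - [[[y1, y4], y3], y2]
In normal form, the second expression is -[[[y1, y2], y3], y4]
The normal forms differ: not equal.


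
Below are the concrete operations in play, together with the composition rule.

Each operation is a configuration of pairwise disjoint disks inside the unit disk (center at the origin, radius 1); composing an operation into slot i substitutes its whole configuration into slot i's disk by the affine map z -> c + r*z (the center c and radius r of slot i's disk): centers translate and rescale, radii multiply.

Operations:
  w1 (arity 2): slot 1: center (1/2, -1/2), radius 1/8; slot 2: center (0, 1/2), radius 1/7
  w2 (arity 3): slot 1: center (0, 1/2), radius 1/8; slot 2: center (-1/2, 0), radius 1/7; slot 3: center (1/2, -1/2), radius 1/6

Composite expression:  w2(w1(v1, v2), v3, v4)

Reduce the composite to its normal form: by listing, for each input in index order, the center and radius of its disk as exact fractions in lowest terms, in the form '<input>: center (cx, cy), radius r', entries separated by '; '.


Below w2, radii multiply path by path; the v-disk centers shift.
v1: after 2 affine steps, its disk has center (1/16, 7/16), radius 1/64
v2: after 2 affine steps, its disk has center (0, 9/16), radius 1/56
v3: after 1 affine step, its disk has center (-1/2, 0), radius 1/7
v4: after 1 affine step, its disk has center (1/2, -1/2), radius 1/6

v1: center (1/16, 7/16), radius 1/64; v2: center (0, 9/16), radius 1/56; v3: center (-1/2, 0), radius 1/7; v4: center (1/2, -1/2), radius 1/6


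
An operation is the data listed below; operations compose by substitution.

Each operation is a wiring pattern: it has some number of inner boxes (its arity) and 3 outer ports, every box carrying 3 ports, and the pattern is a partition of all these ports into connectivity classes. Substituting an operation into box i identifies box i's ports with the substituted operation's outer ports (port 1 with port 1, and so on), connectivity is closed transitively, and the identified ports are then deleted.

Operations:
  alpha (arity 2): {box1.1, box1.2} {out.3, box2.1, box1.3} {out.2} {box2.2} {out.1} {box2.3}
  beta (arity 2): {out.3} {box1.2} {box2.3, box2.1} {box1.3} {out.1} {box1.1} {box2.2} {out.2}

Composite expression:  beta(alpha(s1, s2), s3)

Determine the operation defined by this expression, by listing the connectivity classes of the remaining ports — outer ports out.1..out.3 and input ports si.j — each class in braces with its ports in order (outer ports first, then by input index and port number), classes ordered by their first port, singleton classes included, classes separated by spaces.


{out.1} {out.2} {out.3} {s1.1, s1.2} {s1.3, s2.1} {s2.2} {s2.3} {s3.1, s3.3} {s3.2}

Treat the ports identified at beta as solder joints: merge, then drop.
alpha over (s1, s2) gives {out.1} {out.2} {out.3, s1.3, s2.1} {s1.1, s1.2} {s2.2} {s2.3}, out.j being that stage's outer ports
beta over (s1, s2, s3) gives {out.1} {out.2} {out.3} {s1.1, s1.2} {s1.3, s2.1} {s2.2} {s2.3} {s3.1, s3.3} {s3.2}, out.j being that stage's outer ports


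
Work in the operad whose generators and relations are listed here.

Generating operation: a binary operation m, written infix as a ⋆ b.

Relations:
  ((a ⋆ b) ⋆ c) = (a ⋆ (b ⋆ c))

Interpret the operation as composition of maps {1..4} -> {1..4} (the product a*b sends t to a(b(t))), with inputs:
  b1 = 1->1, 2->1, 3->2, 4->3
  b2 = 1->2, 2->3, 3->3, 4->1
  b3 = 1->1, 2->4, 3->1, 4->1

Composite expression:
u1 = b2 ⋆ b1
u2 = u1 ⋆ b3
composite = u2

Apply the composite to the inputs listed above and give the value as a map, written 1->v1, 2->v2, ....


(b2 ⋆ b1) = 1->2, 2->2, 3->3, 4->3
((b2 ⋆ b1) ⋆ b3) = 1->2, 2->3, 3->2, 4->2

1->2, 2->3, 3->2, 4->2


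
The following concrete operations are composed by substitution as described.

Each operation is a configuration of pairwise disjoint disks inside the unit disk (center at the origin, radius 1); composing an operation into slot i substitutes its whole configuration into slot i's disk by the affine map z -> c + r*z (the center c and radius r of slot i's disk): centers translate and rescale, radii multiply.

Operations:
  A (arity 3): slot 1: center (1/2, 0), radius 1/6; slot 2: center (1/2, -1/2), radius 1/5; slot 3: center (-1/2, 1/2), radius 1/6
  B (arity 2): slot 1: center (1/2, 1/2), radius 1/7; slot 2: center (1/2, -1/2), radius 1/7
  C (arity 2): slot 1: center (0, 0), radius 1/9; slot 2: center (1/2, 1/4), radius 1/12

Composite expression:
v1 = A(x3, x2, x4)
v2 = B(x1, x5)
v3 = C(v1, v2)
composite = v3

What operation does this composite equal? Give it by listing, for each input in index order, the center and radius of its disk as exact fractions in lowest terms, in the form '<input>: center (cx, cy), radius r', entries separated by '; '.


x1: center (13/24, 7/24), radius 1/84; x2: center (1/18, -1/18), radius 1/45; x3: center (1/18, 0), radius 1/54; x4: center (-1/18, 1/18), radius 1/54; x5: center (13/24, 5/24), radius 1/84


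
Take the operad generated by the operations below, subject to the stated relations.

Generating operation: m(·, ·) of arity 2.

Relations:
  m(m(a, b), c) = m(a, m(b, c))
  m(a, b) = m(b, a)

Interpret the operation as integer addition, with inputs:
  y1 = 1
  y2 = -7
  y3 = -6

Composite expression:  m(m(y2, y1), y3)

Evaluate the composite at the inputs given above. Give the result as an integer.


-12


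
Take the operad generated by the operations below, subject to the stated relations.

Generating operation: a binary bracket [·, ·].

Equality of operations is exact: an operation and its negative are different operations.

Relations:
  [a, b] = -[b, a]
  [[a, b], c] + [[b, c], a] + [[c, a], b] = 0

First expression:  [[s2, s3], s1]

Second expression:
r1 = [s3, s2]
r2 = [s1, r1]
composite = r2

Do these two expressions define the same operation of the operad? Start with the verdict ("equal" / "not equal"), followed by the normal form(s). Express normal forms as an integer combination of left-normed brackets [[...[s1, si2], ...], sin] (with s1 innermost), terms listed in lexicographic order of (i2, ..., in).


equal — both sides give -[[s1, s2], s3] + [[s1, s3], s2]


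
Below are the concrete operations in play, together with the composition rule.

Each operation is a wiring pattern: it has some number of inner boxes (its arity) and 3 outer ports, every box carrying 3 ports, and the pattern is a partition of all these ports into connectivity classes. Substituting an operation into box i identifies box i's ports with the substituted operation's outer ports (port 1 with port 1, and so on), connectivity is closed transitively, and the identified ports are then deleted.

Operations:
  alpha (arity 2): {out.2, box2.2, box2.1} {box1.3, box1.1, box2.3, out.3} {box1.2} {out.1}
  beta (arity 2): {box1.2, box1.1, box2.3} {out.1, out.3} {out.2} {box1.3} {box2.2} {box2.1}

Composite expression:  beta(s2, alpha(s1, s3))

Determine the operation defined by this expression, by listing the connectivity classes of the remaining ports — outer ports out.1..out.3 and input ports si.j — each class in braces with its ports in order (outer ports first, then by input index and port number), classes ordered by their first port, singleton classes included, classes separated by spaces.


{out.1, out.3} {out.2} {s1.1, s1.3, s2.1, s2.2, s3.3} {s1.2} {s2.3} {s3.1, s3.2}

After gluing at beta, chains via deleted ports link the s-ports.
composing alpha on (s1, s3), with out.j its own outer ports: {out.1} {out.2, s3.1, s3.2} {out.3, s1.1, s1.3, s3.3} {s1.2}
composing beta on (s2, s1, s3), with out.j its own outer ports: {out.1, out.3} {out.2} {s1.1, s1.3, s2.1, s2.2, s3.3} {s1.2} {s2.3} {s3.1, s3.2}


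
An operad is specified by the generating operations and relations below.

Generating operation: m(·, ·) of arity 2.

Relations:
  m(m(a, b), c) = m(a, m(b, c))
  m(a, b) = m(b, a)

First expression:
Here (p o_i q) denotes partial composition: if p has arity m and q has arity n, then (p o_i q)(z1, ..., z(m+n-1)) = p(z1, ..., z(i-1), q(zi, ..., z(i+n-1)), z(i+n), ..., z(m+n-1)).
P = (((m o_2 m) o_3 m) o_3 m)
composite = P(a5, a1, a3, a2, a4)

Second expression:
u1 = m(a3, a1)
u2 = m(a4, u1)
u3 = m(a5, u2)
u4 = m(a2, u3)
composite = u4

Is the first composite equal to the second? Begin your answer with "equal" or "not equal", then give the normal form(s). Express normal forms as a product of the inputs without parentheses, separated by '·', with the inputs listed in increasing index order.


In normal form, the first expression is a1 · a2 · a3 · a4 · a5
In normal form, the second expression is a1 · a2 · a3 · a4 · a5
One common form — equal.

equal — both sides give a1 · a2 · a3 · a4 · a5


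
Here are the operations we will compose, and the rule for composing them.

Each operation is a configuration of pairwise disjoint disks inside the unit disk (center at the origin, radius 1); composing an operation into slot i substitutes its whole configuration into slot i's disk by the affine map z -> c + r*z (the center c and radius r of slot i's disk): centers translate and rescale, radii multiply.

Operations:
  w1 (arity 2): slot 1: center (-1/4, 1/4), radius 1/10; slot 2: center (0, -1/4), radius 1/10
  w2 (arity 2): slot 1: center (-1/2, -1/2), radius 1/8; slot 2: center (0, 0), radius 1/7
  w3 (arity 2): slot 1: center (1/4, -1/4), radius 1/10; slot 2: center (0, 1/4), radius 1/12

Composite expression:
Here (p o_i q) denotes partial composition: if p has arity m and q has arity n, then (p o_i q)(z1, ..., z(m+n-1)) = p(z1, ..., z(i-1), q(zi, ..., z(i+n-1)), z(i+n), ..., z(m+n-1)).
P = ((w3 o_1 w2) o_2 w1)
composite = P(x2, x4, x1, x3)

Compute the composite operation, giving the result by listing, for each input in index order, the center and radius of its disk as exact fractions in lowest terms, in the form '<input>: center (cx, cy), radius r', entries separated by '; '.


Only the slot chain above each x matters under w3; compose those maps.
for x2, the 2-step affine chain lands on center (1/5, -3/10), radius 1/80
for x4, the 3-step affine chain lands on center (69/280, -69/280), radius 1/700
for x1, the 3-step affine chain lands on center (1/4, -71/280), radius 1/700
for x3, the 1-step affine chain lands on center (0, 1/4), radius 1/12

x1: center (1/4, -71/280), radius 1/700; x2: center (1/5, -3/10), radius 1/80; x3: center (0, 1/4), radius 1/12; x4: center (69/280, -69/280), radius 1/700


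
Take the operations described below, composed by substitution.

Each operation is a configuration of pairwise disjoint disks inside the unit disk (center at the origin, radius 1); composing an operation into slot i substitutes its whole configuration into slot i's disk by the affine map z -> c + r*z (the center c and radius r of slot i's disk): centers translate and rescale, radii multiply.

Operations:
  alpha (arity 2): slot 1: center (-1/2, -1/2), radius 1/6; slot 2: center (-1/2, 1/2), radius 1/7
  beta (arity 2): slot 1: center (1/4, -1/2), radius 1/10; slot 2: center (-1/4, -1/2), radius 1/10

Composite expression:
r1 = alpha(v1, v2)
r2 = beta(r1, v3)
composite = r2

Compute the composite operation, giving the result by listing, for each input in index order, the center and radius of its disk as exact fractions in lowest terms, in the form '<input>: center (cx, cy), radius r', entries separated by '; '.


v1: center (1/5, -11/20), radius 1/60; v2: center (1/5, -9/20), radius 1/70; v3: center (-1/4, -1/2), radius 1/10

Only the slot chain above each v matters under beta; compose those maps.
tracing v1 down its 2-map path: center (1/5, -11/20), radius 1/60
tracing v2 down its 2-map path: center (1/5, -9/20), radius 1/70
tracing v3 down its 1-map path: center (-1/4, -1/2), radius 1/10


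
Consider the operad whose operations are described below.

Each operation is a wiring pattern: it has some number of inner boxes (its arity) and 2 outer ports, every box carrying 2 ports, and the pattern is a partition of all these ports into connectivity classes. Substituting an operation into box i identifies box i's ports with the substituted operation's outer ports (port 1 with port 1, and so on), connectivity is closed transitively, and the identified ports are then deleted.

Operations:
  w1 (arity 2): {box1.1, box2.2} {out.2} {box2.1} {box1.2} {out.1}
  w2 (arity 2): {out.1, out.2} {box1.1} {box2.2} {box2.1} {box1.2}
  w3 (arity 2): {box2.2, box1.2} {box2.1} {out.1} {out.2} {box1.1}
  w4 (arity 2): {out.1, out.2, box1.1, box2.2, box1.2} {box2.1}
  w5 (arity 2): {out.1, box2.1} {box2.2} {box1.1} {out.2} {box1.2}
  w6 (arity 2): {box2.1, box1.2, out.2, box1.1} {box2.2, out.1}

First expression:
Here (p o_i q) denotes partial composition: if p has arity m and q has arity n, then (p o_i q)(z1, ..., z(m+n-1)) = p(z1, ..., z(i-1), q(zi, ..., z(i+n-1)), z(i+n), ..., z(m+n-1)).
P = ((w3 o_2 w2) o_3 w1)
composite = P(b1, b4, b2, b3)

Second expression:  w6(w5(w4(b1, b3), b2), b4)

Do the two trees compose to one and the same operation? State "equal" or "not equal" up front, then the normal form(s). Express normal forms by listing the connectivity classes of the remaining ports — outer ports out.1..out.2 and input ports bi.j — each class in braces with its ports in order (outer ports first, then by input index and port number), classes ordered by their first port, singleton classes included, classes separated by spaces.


not equal; first: {out.1} {out.2} {b1.1} {b1.2} {b2.1, b3.2} {b2.2} {b3.1} {b4.1} {b4.2}; second: {out.1, b4.2} {out.2, b2.1, b4.1} {b1.1, b1.2, b3.2} {b2.2} {b3.1}


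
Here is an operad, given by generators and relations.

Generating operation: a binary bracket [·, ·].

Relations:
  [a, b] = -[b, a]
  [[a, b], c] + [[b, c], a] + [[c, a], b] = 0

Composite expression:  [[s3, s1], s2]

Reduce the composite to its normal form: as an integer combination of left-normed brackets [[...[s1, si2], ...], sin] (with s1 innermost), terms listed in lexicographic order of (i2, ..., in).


-[[s1, s3], s2]

Expand each bracket as ab - ba; the s1-initial words give the coefficients.
Composite bracket: [[s3, s1], s2]
Full expansion: 4 signed words from ab - ba (2^2 = 4).
Keep just the words that open with s1:
  s1s3s2 (sign -1) contributes -[[s1, s3], s2]


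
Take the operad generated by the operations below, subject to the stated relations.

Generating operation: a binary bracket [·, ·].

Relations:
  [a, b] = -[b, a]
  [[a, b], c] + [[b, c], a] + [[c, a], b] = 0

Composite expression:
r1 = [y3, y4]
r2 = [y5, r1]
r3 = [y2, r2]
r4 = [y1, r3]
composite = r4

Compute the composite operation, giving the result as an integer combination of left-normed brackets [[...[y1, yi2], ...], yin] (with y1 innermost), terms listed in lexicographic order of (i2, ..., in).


A multilinear Lie element is pinned by y1-initial words (y1 innermost).
Composite bracket: [y1, [y2, [y5, [y3, y4]]]]
The bracket unfolds into 16 signed words via [a, b] = ab - ba (2^4 = 16).
Only words starting with y1 matter:
  y1y2y3y4y5 appears with sign -1, giving the term -[[[[y1, y2], y3], y4], y5]
  y1y2y4y3y5 appears with sign +1, giving the term +[[[[y1, y2], y4], y3], y5]
  y1y2y5y3y4 appears with sign +1, giving the term +[[[[y1, y2], y5], y3], y4]
  y1y2y5y4y3 appears with sign -1, giving the term -[[[[y1, y2], y5], y4], y3]
  y1y3y4y5y2 appears with sign +1, giving the term +[[[[y1, y3], y4], y5], y2]
  y1y4y3y5y2 appears with sign -1, giving the term -[[[[y1, y4], y3], y5], y2]
  y1y5y3y4y2 appears with sign -1, giving the term -[[[[y1, y5], y3], y4], y2]
  y1y5y4y3y2 appears with sign +1, giving the term +[[[[y1, y5], y4], y3], y2]

-[[[[y1, y2], y3], y4], y5] + [[[[y1, y2], y4], y3], y5] + [[[[y1, y2], y5], y3], y4] - [[[[y1, y2], y5], y4], y3] + [[[[y1, y3], y4], y5], y2] - [[[[y1, y4], y3], y5], y2] - [[[[y1, y5], y3], y4], y2] + [[[[y1, y5], y4], y3], y2]
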